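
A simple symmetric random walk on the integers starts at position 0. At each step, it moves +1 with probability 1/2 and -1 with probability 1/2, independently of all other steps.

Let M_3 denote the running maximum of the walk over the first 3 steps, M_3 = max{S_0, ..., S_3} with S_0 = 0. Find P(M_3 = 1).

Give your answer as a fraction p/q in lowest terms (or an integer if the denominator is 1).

Answer: 3/8

Derivation:
Let M_3 = max(S_0,...,S_3). Use the reflection principle: for j ≥ 1, #{paths with M_3 ≥ j} = #{S_3 ≥ j} + #{S_3 ≥ j+1}.
By reflection, #{M_3 ≥ 1} = #{S_3 ≥ 1} + #{S_3 ≥ 2} = 4 + 1 = 5.
#{M_3 ≥ 2} = #{S_3 ≥ 2} + #{S_3 ≥ 3} = 1 + 1 = 2.
#{M_3 = 1} = 5 - 2 = 3.
P(M_3 = 1) = 3/8 = 3/8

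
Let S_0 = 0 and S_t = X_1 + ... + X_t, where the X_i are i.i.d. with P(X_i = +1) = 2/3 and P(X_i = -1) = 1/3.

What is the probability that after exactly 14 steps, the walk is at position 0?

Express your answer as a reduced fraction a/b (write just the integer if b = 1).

Answer: 146432/1594323

Derivation:
To be at 0 after 14 steps: need exactly 7 steps of +1 and 7 of -1.
Number of such sequences: C(14,7) = 3432
Each has probability (2/3)^7 · (1/3)^7 = 128/4782969
P = 3432 · 128/4782969 = 146432/1594323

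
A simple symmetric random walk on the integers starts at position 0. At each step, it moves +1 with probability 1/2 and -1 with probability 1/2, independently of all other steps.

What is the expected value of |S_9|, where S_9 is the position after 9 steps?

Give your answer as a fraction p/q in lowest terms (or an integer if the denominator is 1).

S_9 takes values m ≡ 1 (mod 2) with |m| ≤ 9; P(S_9=m) = C(9,(9+m)/2)/2^9.
Total paths: 2^9 = 512
Distribution: P(S=-9)=1/512, P(S=-7)=9/512, P(S=-5)=36/512, P(S=-3)=84/512, P(S=-1)=126/512, P(S=1)=126/512, P(S=3)=84/512, P(S=5)=36/512, P(S=7)=9/512, P(S=9)=1/512
E[|S_9|] = Σ_m |m|·P(S_9=m) = 1260/512 = 315/128

Answer: 315/128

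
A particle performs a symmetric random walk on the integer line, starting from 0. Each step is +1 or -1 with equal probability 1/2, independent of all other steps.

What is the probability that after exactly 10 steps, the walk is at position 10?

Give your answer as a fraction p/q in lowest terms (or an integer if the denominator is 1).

To reach position 10 after 10 steps: need 10 steps of +1 and 0 of -1.
Favorable paths: C(10,10) = 1
Total paths: 2^10 = 1024
P = 1/1024 = 1/1024

Answer: 1/1024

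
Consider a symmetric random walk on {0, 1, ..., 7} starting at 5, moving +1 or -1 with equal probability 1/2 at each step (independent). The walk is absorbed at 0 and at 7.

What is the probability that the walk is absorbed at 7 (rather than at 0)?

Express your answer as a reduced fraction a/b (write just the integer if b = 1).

Symmetric walk (p = 1/2): the harmonic-function argument gives P(hit 7 before 0 | start at 5) = a/N.
P = 5/7 = 5/7

Answer: 5/7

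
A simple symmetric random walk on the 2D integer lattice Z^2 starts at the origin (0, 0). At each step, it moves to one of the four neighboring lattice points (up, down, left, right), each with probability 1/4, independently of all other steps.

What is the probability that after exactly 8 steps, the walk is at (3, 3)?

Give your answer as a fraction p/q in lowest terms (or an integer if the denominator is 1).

Answer: 35/4096

Derivation:
Let h be the number of horizontal steps (so 8-h are vertical). To end at (3,3) need (h+3)/2 right-steps and ((8-h)+3)/2 up-steps.
Sum over h with 3 ≤ h ≤ 5, h ≡ 1 (mod 2), 8-h ≡ 1 (mod 2):
h=3: C(8,3)·C(3,3)·C(5,4) = 56·1·5 = 280
h=5: C(8,5)·C(5,4)·C(3,3) = 56·5·1 = 280
Total favorable: 560
Total paths: 4^8 = 65536
P = 560/65536 = 35/4096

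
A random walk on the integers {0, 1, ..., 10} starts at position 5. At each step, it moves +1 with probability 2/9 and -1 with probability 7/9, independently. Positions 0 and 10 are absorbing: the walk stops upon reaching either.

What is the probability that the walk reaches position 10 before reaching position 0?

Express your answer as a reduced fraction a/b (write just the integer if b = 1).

Answer: 32/16839

Derivation:
Biased walk: p = 2/9, q = 7/9, r = q/p = 7/2
Gambler's ruin: P(hit 10 before 0 | start at 5) = (1 - r^a)/(1 - r^N)
r^5 = 16807/32; r^10 = 282475249/1024
P = (1 - 16807/32) / (1 - 282475249/1024) = -16775/32 / -282474225/1024 = 32/16839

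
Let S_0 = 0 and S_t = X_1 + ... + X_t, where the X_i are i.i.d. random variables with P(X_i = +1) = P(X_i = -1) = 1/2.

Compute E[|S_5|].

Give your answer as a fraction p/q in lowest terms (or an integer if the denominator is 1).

Answer: 15/8

Derivation:
S_5 takes values m ≡ 1 (mod 2) with |m| ≤ 5; P(S_5=m) = C(5,(5+m)/2)/2^5.
Total paths: 2^5 = 32
Distribution: P(S=-5)=1/32, P(S=-3)=5/32, P(S=-1)=10/32, P(S=1)=10/32, P(S=3)=5/32, P(S=5)=1/32
E[|S_5|] = Σ_m |m|·P(S_5=m) = 60/32 = 15/8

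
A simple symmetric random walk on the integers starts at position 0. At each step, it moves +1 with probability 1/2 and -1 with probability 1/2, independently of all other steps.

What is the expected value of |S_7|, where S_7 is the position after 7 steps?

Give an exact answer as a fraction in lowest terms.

Answer: 35/16

Derivation:
S_7 takes values m ≡ 1 (mod 2) with |m| ≤ 7; P(S_7=m) = C(7,(7+m)/2)/2^7.
Total paths: 2^7 = 128
Distribution: P(S=-7)=1/128, P(S=-5)=7/128, P(S=-3)=21/128, P(S=-1)=35/128, P(S=1)=35/128, P(S=3)=21/128, P(S=5)=7/128, P(S=7)=1/128
E[|S_7|] = Σ_m |m|·P(S_7=m) = 280/128 = 35/16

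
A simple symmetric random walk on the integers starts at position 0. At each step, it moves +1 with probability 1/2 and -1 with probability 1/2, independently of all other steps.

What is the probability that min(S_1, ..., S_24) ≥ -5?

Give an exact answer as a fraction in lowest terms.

Answer: 3231615/4194304

Derivation:
Let f(t,s) = #length-t paths at position s with S_1..S_t all ≥ -5.
f(t,s) = f(t-1,s-1) + f(t-1,s+1) for s ≥ -5; f(t,s) = 0 for s < -5.
t=0: f(0,0)=1
t=1: f(1,-1)=1 f(1,1)=1
t=2: f(2,-2)=1 f(2,0)=2 f(2,2)=1
t=3: f(3,-3)=1 f(3,-1)=3 f(3,1)=3 f(3,3)=1
t=4: f(4,-4)=1 f(4,-2)=4 f(4,0)=6 f(4,2)=4 f(4,4)=1
t=5: f(5,-5)=1 f(5,-3)=5 f(5,-1)=10 f(5,1)=10 f(5,3)=5 f(5,5)=1
t=6: f(6,-4)=6 f(6,-2)=15 f(6,0)=20 f(6,2)=15 f(6,4)=6 f(6,6)=1
t=7: f(7,-5)=6 f(7,-3)=21 f(7,-1)=35 f(7,1)=35 f(7,3)=21 f(7,5)=7 f(7,7)=1
t=8: f(8,-4)=27 f(8,-2)=56 f(8,0)=70 f(8,2)=56 f(8,4)=28 f(8,6)=8 f(8,8)=1
t=9: f(9,-5)=27 f(9,-3)=83 f(9,-1)=126 f(9,1)=126 f(9,3)=84 f(9,5)=36 f(9,7)=9 f(9,9)=1
t=10: f(10,-4)=110 f(10,-2)=209 f(10,0)=252 f(10,2)=210 f(10,4)=120 f(10,6)=45 f(10,8)=10 f(10,10)=1
t=11: f(11,-5)=110 f(11,-3)=319 f(11,-1)=461 f(11,1)=462 f(11,3)=330 f(11,5)=165 f(11,7)=55 f(11,9)=11 f(11,11)=1
t=12: f(12,-4)=429 f(12,-2)=780 f(12,0)=923 f(12,2)=792 f(12,4)=495 f(12,6)=220 f(12,8)=66 f(12,10)=12 f(12,12)=1
t=13: f(13,-5)=429 f(13,-3)=1209 f(13,-1)=1703 f(13,1)=1715 f(13,3)=1287 f(13,5)=715 f(13,7)=286 f(13,9)=78 f(13,11)=13 f(13,13)=1
t=14: f(14,-4)=1638 f(14,-2)=2912 f(14,0)=3418 f(14,2)=3002 f(14,4)=2002 f(14,6)=1001 f(14,8)=364 f(14,10)=91 f(14,12)=14 f(14,14)=1
t=15: f(15,-5)=1638 f(15,-3)=4550 f(15,-1)=6330 f(15,1)=6420 f(15,3)=5004 f(15,5)=3003 f(15,7)=1365 f(15,9)=455 f(15,11)=105 f(15,13)=15 f(15,15)=1
t=16: f(16,-4)=6188 f(16,-2)=10880 f(16,0)=12750 f(16,2)=11424 f(16,4)=8007 f(16,6)=4368 f(16,8)=1820 f(16,10)=560 f(16,12)=120 f(16,14)=16 f(16,16)=1
t=17: f(17,-5)=6188 f(17,-3)=17068 f(17,-1)=23630 f(17,1)=24174 f(17,3)=19431 f(17,5)=12375 f(17,7)=6188 f(17,9)=2380 f(17,11)=680 f(17,13)=136 f(17,15)=17 f(17,17)=1
t=18: f(18,-4)=23256 f(18,-2)=40698 f(18,0)=47804 f(18,2)=43605 f(18,4)=31806 f(18,6)=18563 f(18,8)=8568 f(18,10)=3060 f(18,12)=816 f(18,14)=153 f(18,16)=18 f(18,18)=1
t=19: f(19,-5)=23256 f(19,-3)=63954 f(19,-1)=88502 f(19,1)=91409 f(19,3)=75411 f(19,5)=50369 f(19,7)=27131 f(19,9)=11628 f(19,11)=3876 f(19,13)=969 f(19,15)=171 f(19,17)=19 f(19,19)=1
t=20: f(20,-4)=87210 f(20,-2)=152456 f(20,0)=179911 f(20,2)=166820 f(20,4)=125780 f(20,6)=77500 f(20,8)=38759 f(20,10)=15504 f(20,12)=4845 f(20,14)=1140 f(20,16)=190 f(20,18)=20 f(20,20)=1
t=21: f(21,-5)=87210 f(21,-3)=239666 f(21,-1)=332367 f(21,1)=346731 f(21,3)=292600 f(21,5)=203280 f(21,7)=116259 f(21,9)=54263 f(21,11)=20349 f(21,13)=5985 f(21,15)=1330 f(21,17)=210 f(21,19)=21 f(21,21)=1
t=22: f(22,-4)=326876 f(22,-2)=572033 f(22,0)=679098 f(22,2)=639331 f(22,4)=495880 f(22,6)=319539 f(22,8)=170522 f(22,10)=74612 f(22,12)=26334 f(22,14)=7315 f(22,16)=1540 f(22,18)=231 f(22,20)=22 f(22,22)=1
t=23: f(23,-5)=326876 f(23,-3)=898909 f(23,-1)=1251131 f(23,1)=1318429 f(23,3)=1135211 f(23,5)=815419 f(23,7)=490061 f(23,9)=245134 f(23,11)=100946 f(23,13)=33649 f(23,15)=8855 f(23,17)=1771 f(23,19)=253 f(23,21)=23 f(23,23)=1
t=24: f(24,-4)=1225785 f(24,-2)=2150040 f(24,0)=2569560 f(24,2)=2453640 f(24,4)=1950630 f(24,6)=1305480 f(24,8)=735195 f(24,10)=346080 f(24,12)=134595 f(24,14)=42504 f(24,16)=10626 f(24,18)=2024 f(24,20)=276 f(24,22)=24 f(24,24)=1
Σ_s f(24,s) = 12926460
P = 12926460/16777216 = 3231615/4194304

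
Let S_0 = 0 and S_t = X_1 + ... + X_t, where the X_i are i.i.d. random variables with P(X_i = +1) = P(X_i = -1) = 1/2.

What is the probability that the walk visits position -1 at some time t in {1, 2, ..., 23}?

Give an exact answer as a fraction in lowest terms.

Count via complement. Let g(t,s) = #length-t paths at position s with S_1..S_t all ≠ -1.
g(t,s) = g(t-1,s-1) + g(t-1,s+1) for s ≠ -1; g(t,-1) = 0.
t=0: g(0,0)=1
t=1: g(1,1)=1
t=2: g(2,0)=1 g(2,2)=1
t=3: g(3,1)=2 g(3,3)=1
t=4: g(4,0)=2 g(4,2)=3 g(4,4)=1
t=5: g(5,1)=5 g(5,3)=4 g(5,5)=1
t=6: g(6,0)=5 g(6,2)=9 g(6,4)=5 g(6,6)=1
t=7: g(7,1)=14 g(7,3)=14 g(7,5)=6 g(7,7)=1
t=8: g(8,0)=14 g(8,2)=28 g(8,4)=20 g(8,6)=7 g(8,8)=1
t=9: g(9,1)=42 g(9,3)=48 g(9,5)=27 g(9,7)=8 g(9,9)=1
t=10: g(10,0)=42 g(10,2)=90 g(10,4)=75 g(10,6)=35 g(10,8)=9 g(10,10)=1
t=11: g(11,1)=132 g(11,3)=165 g(11,5)=110 g(11,7)=44 g(11,9)=10 g(11,11)=1
t=12: g(12,0)=132 g(12,2)=297 g(12,4)=275 g(12,6)=154 g(12,8)=54 g(12,10)=11 g(12,12)=1
t=13: g(13,1)=429 g(13,3)=572 g(13,5)=429 g(13,7)=208 g(13,9)=65 g(13,11)=12 g(13,13)=1
t=14: g(14,0)=429 g(14,2)=1001 g(14,4)=1001 g(14,6)=637 g(14,8)=273 g(14,10)=77 g(14,12)=13 g(14,14)=1
t=15: g(15,1)=1430 g(15,3)=2002 g(15,5)=1638 g(15,7)=910 g(15,9)=350 g(15,11)=90 g(15,13)=14 g(15,15)=1
t=16: g(16,0)=1430 g(16,2)=3432 g(16,4)=3640 g(16,6)=2548 g(16,8)=1260 g(16,10)=440 g(16,12)=104 g(16,14)=15 g(16,16)=1
t=17: g(17,1)=4862 g(17,3)=7072 g(17,5)=6188 g(17,7)=3808 g(17,9)=1700 g(17,11)=544 g(17,13)=119 g(17,15)=16 g(17,17)=1
t=18: g(18,0)=4862 g(18,2)=11934 g(18,4)=13260 g(18,6)=9996 g(18,8)=5508 g(18,10)=2244 g(18,12)=663 g(18,14)=135 g(18,16)=17 g(18,18)=1
t=19: g(19,1)=16796 g(19,3)=25194 g(19,5)=23256 g(19,7)=15504 g(19,9)=7752 g(19,11)=2907 g(19,13)=798 g(19,15)=152 g(19,17)=18 g(19,19)=1
t=20: g(20,0)=16796 g(20,2)=41990 g(20,4)=48450 g(20,6)=38760 g(20,8)=23256 g(20,10)=10659 g(20,12)=3705 g(20,14)=950 g(20,16)=170 g(20,18)=19 g(20,20)=1
t=21: g(21,1)=58786 g(21,3)=90440 g(21,5)=87210 g(21,7)=62016 g(21,9)=33915 g(21,11)=14364 g(21,13)=4655 g(21,15)=1120 g(21,17)=189 g(21,19)=20 g(21,21)=1
t=22: g(22,0)=58786 g(22,2)=149226 g(22,4)=177650 g(22,6)=149226 g(22,8)=95931 g(22,10)=48279 g(22,12)=19019 g(22,14)=5775 g(22,16)=1309 g(22,18)=209 g(22,20)=21 g(22,22)=1
t=23: g(23,1)=208012 g(23,3)=326876 g(23,5)=326876 g(23,7)=245157 g(23,9)=144210 g(23,11)=67298 g(23,13)=24794 g(23,15)=7084 g(23,17)=1518 g(23,19)=230 g(23,21)=22 g(23,23)=1
Paths never hitting -1: Σ_s g(23,s) = 1352078
Paths hitting -1: 2^23 - 1352078 = 7036530
P = 7036530/8388608 = 3518265/4194304

Answer: 3518265/4194304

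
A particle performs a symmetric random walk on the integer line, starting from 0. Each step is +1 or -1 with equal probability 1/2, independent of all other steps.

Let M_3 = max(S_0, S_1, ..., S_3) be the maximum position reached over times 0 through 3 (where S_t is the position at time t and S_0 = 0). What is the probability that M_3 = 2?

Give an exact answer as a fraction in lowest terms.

Answer: 1/8

Derivation:
Let M_3 = max(S_0,...,S_3). Use the reflection principle: for j ≥ 1, #{paths with M_3 ≥ j} = #{S_3 ≥ j} + #{S_3 ≥ j+1}.
By reflection, #{M_3 ≥ 2} = #{S_3 ≥ 2} + #{S_3 ≥ 3} = 1 + 1 = 2.
#{M_3 ≥ 3} = #{S_3 ≥ 3} + #{S_3 ≥ 4} = 1 + 0 = 1.
#{M_3 = 2} = 2 - 1 = 1.
P(M_3 = 2) = 1/8 = 1/8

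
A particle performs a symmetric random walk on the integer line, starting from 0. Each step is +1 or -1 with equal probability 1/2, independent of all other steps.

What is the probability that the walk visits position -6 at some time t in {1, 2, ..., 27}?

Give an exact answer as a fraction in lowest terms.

Count via complement. Let g(t,s) = #length-t paths at position s with S_1..S_t all ≠ -6.
g(t,s) = g(t-1,s-1) + g(t-1,s+1) for s ≠ -6; g(t,-6) = 0.
t=0: g(0,0)=1
t=1: g(1,-1)=1 g(1,1)=1
t=2: g(2,-2)=1 g(2,0)=2 g(2,2)=1
t=3: g(3,-3)=1 g(3,-1)=3 g(3,1)=3 g(3,3)=1
t=4: g(4,-4)=1 g(4,-2)=4 g(4,0)=6 g(4,2)=4 g(4,4)=1
t=5: g(5,-5)=1 g(5,-3)=5 g(5,-1)=10 g(5,1)=10 g(5,3)=5 g(5,5)=1
t=6: g(6,-4)=6 g(6,-2)=15 g(6,0)=20 g(6,2)=15 g(6,4)=6 g(6,6)=1
t=7: g(7,-5)=6 g(7,-3)=21 g(7,-1)=35 g(7,1)=35 g(7,3)=21 g(7,5)=7 g(7,7)=1
t=8: g(8,-4)=27 g(8,-2)=56 g(8,0)=70 g(8,2)=56 g(8,4)=28 g(8,6)=8 g(8,8)=1
t=9: g(9,-5)=27 g(9,-3)=83 g(9,-1)=126 g(9,1)=126 g(9,3)=84 g(9,5)=36 g(9,7)=9 g(9,9)=1
t=10: g(10,-4)=110 g(10,-2)=209 g(10,0)=252 g(10,2)=210 g(10,4)=120 g(10,6)=45 g(10,8)=10 g(10,10)=1
t=11: g(11,-5)=110 g(11,-3)=319 g(11,-1)=461 g(11,1)=462 g(11,3)=330 g(11,5)=165 g(11,7)=55 g(11,9)=11 g(11,11)=1
t=12: g(12,-4)=429 g(12,-2)=780 g(12,0)=923 g(12,2)=792 g(12,4)=495 g(12,6)=220 g(12,8)=66 g(12,10)=12 g(12,12)=1
t=13: g(13,-5)=429 g(13,-3)=1209 g(13,-1)=1703 g(13,1)=1715 g(13,3)=1287 g(13,5)=715 g(13,7)=286 g(13,9)=78 g(13,11)=13 g(13,13)=1
t=14: g(14,-4)=1638 g(14,-2)=2912 g(14,0)=3418 g(14,2)=3002 g(14,4)=2002 g(14,6)=1001 g(14,8)=364 g(14,10)=91 g(14,12)=14 g(14,14)=1
t=15: g(15,-5)=1638 g(15,-3)=4550 g(15,-1)=6330 g(15,1)=6420 g(15,3)=5004 g(15,5)=3003 g(15,7)=1365 g(15,9)=455 g(15,11)=105 g(15,13)=15 g(15,15)=1
t=16: g(16,-4)=6188 g(16,-2)=10880 g(16,0)=12750 g(16,2)=11424 g(16,4)=8007 g(16,6)=4368 g(16,8)=1820 g(16,10)=560 g(16,12)=120 g(16,14)=16 g(16,16)=1
t=17: g(17,-5)=6188 g(17,-3)=17068 g(17,-1)=23630 g(17,1)=24174 g(17,3)=19431 g(17,5)=12375 g(17,7)=6188 g(17,9)=2380 g(17,11)=680 g(17,13)=136 g(17,15)=17 g(17,17)=1
t=18: g(18,-4)=23256 g(18,-2)=40698 g(18,0)=47804 g(18,2)=43605 g(18,4)=31806 g(18,6)=18563 g(18,8)=8568 g(18,10)=3060 g(18,12)=816 g(18,14)=153 g(18,16)=18 g(18,18)=1
t=19: g(19,-5)=23256 g(19,-3)=63954 g(19,-1)=88502 g(19,1)=91409 g(19,3)=75411 g(19,5)=50369 g(19,7)=27131 g(19,9)=11628 g(19,11)=3876 g(19,13)=969 g(19,15)=171 g(19,17)=19 g(19,19)=1
t=20: g(20,-4)=87210 g(20,-2)=152456 g(20,0)=179911 g(20,2)=166820 g(20,4)=125780 g(20,6)=77500 g(20,8)=38759 g(20,10)=15504 g(20,12)=4845 g(20,14)=1140 g(20,16)=190 g(20,18)=20 g(20,20)=1
t=21: g(21,-5)=87210 g(21,-3)=239666 g(21,-1)=332367 g(21,1)=346731 g(21,3)=292600 g(21,5)=203280 g(21,7)=116259 g(21,9)=54263 g(21,11)=20349 g(21,13)=5985 g(21,15)=1330 g(21,17)=210 g(21,19)=21 g(21,21)=1
t=22: g(22,-4)=326876 g(22,-2)=572033 g(22,0)=679098 g(22,2)=639331 g(22,4)=495880 g(22,6)=319539 g(22,8)=170522 g(22,10)=74612 g(22,12)=26334 g(22,14)=7315 g(22,16)=1540 g(22,18)=231 g(22,20)=22 g(22,22)=1
t=23: g(23,-5)=326876 g(23,-3)=898909 g(23,-1)=1251131 g(23,1)=1318429 g(23,3)=1135211 g(23,5)=815419 g(23,7)=490061 g(23,9)=245134 g(23,11)=100946 g(23,13)=33649 g(23,15)=8855 g(23,17)=1771 g(23,19)=253 g(23,21)=23 g(23,23)=1
t=24: g(24,-4)=1225785 g(24,-2)=2150040 g(24,0)=2569560 g(24,2)=2453640 g(24,4)=1950630 g(24,6)=1305480 g(24,8)=735195 g(24,10)=346080 g(24,12)=134595 g(24,14)=42504 g(24,16)=10626 g(24,18)=2024 g(24,20)=276 g(24,22)=24 g(24,24)=1
t=25: g(25,-5)=1225785 g(25,-3)=3375825 g(25,-1)=4719600 g(25,1)=5023200 g(25,3)=4404270 g(25,5)=3256110 g(25,7)=2040675 g(25,9)=1081275 g(25,11)=480675 g(25,13)=177099 g(25,15)=53130 g(25,17)=12650 g(25,19)=2300 g(25,21)=300 g(25,23)=25 g(25,25)=1
t=26: g(26,-4)=4601610 g(26,-2)=8095425 g(26,0)=9742800 g(26,2)=9427470 g(26,4)=7660380 g(26,6)=5296785 g(26,8)=3121950 g(26,10)=1561950 g(26,12)=657774 g(26,14)=230229 g(26,16)=65780 g(26,18)=14950 g(26,20)=2600 g(26,22)=325 g(26,24)=26 g(26,26)=1
t=27: g(27,-5)=4601610 g(27,-3)=12697035 g(27,-1)=17838225 g(27,1)=19170270 g(27,3)=17087850 g(27,5)=12957165 g(27,7)=8418735 g(27,9)=4683900 g(27,11)=2219724 g(27,13)=888003 g(27,15)=296009 g(27,17)=80730 g(27,19)=17550 g(27,21)=2925 g(27,23)=351 g(27,25)=27 g(27,27)=1
Paths never hitting -6: Σ_s g(27,s) = 100960110
Paths hitting -6: 2^27 - 100960110 = 33257618
P = 33257618/134217728 = 16628809/67108864

Answer: 16628809/67108864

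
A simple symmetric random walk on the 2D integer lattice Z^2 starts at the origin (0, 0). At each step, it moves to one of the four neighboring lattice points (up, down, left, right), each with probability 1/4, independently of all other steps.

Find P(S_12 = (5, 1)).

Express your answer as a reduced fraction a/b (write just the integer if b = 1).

Answer: 27225/4194304

Derivation:
Let h be the number of horizontal steps (so 12-h are vertical). To end at (5,1) need (h+5)/2 right-steps and ((12-h)+1)/2 up-steps.
Sum over h with 5 ≤ h ≤ 11, h ≡ 1 (mod 2), 12-h ≡ 1 (mod 2):
h=5: C(12,5)·C(5,5)·C(7,4) = 792·1·35 = 27720
h=7: C(12,7)·C(7,6)·C(5,3) = 792·7·10 = 55440
h=9: C(12,9)·C(9,7)·C(3,2) = 220·36·3 = 23760
h=11: C(12,11)·C(11,8)·C(1,1) = 12·165·1 = 1980
Total favorable: 108900
Total paths: 4^12 = 16777216
P = 108900/16777216 = 27225/4194304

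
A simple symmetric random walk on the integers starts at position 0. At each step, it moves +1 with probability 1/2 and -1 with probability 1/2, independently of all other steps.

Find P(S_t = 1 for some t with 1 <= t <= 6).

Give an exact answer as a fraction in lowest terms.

Count via complement. Let g(t,s) = #length-t paths at position s with S_1..S_t all ≠ 1.
g(t,s) = g(t-1,s-1) + g(t-1,s+1) for s ≠ 1; g(t,1) = 0.
t=0: g(0,0)=1
t=1: g(1,-1)=1
t=2: g(2,-2)=1 g(2,0)=1
t=3: g(3,-3)=1 g(3,-1)=2
t=4: g(4,-4)=1 g(4,-2)=3 g(4,0)=2
t=5: g(5,-5)=1 g(5,-3)=4 g(5,-1)=5
t=6: g(6,-6)=1 g(6,-4)=5 g(6,-2)=9 g(6,0)=5
Paths never hitting 1: Σ_s g(6,s) = 20
Paths hitting 1: 2^6 - 20 = 44
P = 44/64 = 11/16

Answer: 11/16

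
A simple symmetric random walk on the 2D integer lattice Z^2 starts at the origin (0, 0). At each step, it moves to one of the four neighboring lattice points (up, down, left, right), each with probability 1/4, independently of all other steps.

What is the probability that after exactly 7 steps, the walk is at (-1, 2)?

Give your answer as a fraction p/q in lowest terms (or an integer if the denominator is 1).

Let h be the number of horizontal steps (so 7-h are vertical). To end at (-1,2) need (h-1)/2 right-steps and ((7-h)+2)/2 up-steps.
Sum over h with 1 ≤ h ≤ 5, h ≡ 1 (mod 2), 7-h ≡ 0 (mod 2):
h=1: C(7,1)·C(1,0)·C(6,4) = 7·1·15 = 105
h=3: C(7,3)·C(3,1)·C(4,3) = 35·3·4 = 420
h=5: C(7,5)·C(5,2)·C(2,2) = 21·10·1 = 210
Total favorable: 735
Total paths: 4^7 = 16384
P = 735/16384 = 735/16384

Answer: 735/16384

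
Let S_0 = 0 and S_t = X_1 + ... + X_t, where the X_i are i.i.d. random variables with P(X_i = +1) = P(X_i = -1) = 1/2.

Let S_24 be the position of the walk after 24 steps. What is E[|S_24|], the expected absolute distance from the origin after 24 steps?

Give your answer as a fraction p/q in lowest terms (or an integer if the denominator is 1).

S_24 takes values m ≡ 0 (mod 2) with |m| ≤ 24; P(S_24=m) = C(24,(24+m)/2)/2^24.
Total paths: 2^24 = 16777216
Distribution: P(S=-24)=1/16777216, P(S=-22)=24/16777216, P(S=-20)=276/16777216, P(S=-18)=2024/16777216, P(S=-16)=10626/16777216, P(S=-14)=42504/16777216, P(S=-12)=134596/16777216, P(S=-10)=346104/16777216, P(S=-8)=735471/16777216, P(S=-6)=1307504/16777216, P(S=-4)=1961256/16777216, P(S=-2)=2496144/16777216, P(S=0)=2704156/16777216, P(S=2)=2496144/16777216, P(S=4)=1961256/16777216, P(S=6)=1307504/16777216, P(S=8)=735471/16777216, P(S=10)=346104/16777216, P(S=12)=134596/16777216, P(S=14)=42504/16777216, P(S=16)=10626/16777216, P(S=18)=2024/16777216, P(S=20)=276/16777216, P(S=22)=24/16777216, P(S=24)=1/16777216
E[|S_24|] = Σ_m |m|·P(S_24=m) = 64899744/16777216 = 2028117/524288

Answer: 2028117/524288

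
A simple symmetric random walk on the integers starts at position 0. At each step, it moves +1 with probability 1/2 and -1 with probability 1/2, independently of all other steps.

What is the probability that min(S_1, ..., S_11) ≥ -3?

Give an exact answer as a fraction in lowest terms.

Let f(t,s) = #length-t paths at position s with S_1..S_t all ≥ -3.
f(t,s) = f(t-1,s-1) + f(t-1,s+1) for s ≥ -3; f(t,s) = 0 for s < -3.
t=0: f(0,0)=1
t=1: f(1,-1)=1 f(1,1)=1
t=2: f(2,-2)=1 f(2,0)=2 f(2,2)=1
t=3: f(3,-3)=1 f(3,-1)=3 f(3,1)=3 f(3,3)=1
t=4: f(4,-2)=4 f(4,0)=6 f(4,2)=4 f(4,4)=1
t=5: f(5,-3)=4 f(5,-1)=10 f(5,1)=10 f(5,3)=5 f(5,5)=1
t=6: f(6,-2)=14 f(6,0)=20 f(6,2)=15 f(6,4)=6 f(6,6)=1
t=7: f(7,-3)=14 f(7,-1)=34 f(7,1)=35 f(7,3)=21 f(7,5)=7 f(7,7)=1
t=8: f(8,-2)=48 f(8,0)=69 f(8,2)=56 f(8,4)=28 f(8,6)=8 f(8,8)=1
t=9: f(9,-3)=48 f(9,-1)=117 f(9,1)=125 f(9,3)=84 f(9,5)=36 f(9,7)=9 f(9,9)=1
t=10: f(10,-2)=165 f(10,0)=242 f(10,2)=209 f(10,4)=120 f(10,6)=45 f(10,8)=10 f(10,10)=1
t=11: f(11,-3)=165 f(11,-1)=407 f(11,1)=451 f(11,3)=329 f(11,5)=165 f(11,7)=55 f(11,9)=11 f(11,11)=1
Σ_s f(11,s) = 1584
P = 1584/2048 = 99/128

Answer: 99/128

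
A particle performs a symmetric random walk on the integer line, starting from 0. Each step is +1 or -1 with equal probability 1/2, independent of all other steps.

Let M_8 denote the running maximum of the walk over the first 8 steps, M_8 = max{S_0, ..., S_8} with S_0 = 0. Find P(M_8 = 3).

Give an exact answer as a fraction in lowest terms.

Answer: 7/64

Derivation:
Let M_8 = max(S_0,...,S_8). Use the reflection principle: for j ≥ 1, #{paths with M_8 ≥ j} = #{S_8 ≥ j} + #{S_8 ≥ j+1}.
By reflection, #{M_8 ≥ 3} = #{S_8 ≥ 3} + #{S_8 ≥ 4} = 37 + 37 = 74.
#{M_8 ≥ 4} = #{S_8 ≥ 4} + #{S_8 ≥ 5} = 37 + 9 = 46.
#{M_8 = 3} = 74 - 46 = 28.
P(M_8 = 3) = 28/256 = 7/64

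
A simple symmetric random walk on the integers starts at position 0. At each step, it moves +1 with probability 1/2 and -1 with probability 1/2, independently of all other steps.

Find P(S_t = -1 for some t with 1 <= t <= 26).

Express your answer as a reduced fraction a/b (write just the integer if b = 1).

Count via complement. Let g(t,s) = #length-t paths at position s with S_1..S_t all ≠ -1.
g(t,s) = g(t-1,s-1) + g(t-1,s+1) for s ≠ -1; g(t,-1) = 0.
t=0: g(0,0)=1
t=1: g(1,1)=1
t=2: g(2,0)=1 g(2,2)=1
t=3: g(3,1)=2 g(3,3)=1
t=4: g(4,0)=2 g(4,2)=3 g(4,4)=1
t=5: g(5,1)=5 g(5,3)=4 g(5,5)=1
t=6: g(6,0)=5 g(6,2)=9 g(6,4)=5 g(6,6)=1
t=7: g(7,1)=14 g(7,3)=14 g(7,5)=6 g(7,7)=1
t=8: g(8,0)=14 g(8,2)=28 g(8,4)=20 g(8,6)=7 g(8,8)=1
t=9: g(9,1)=42 g(9,3)=48 g(9,5)=27 g(9,7)=8 g(9,9)=1
t=10: g(10,0)=42 g(10,2)=90 g(10,4)=75 g(10,6)=35 g(10,8)=9 g(10,10)=1
t=11: g(11,1)=132 g(11,3)=165 g(11,5)=110 g(11,7)=44 g(11,9)=10 g(11,11)=1
t=12: g(12,0)=132 g(12,2)=297 g(12,4)=275 g(12,6)=154 g(12,8)=54 g(12,10)=11 g(12,12)=1
t=13: g(13,1)=429 g(13,3)=572 g(13,5)=429 g(13,7)=208 g(13,9)=65 g(13,11)=12 g(13,13)=1
t=14: g(14,0)=429 g(14,2)=1001 g(14,4)=1001 g(14,6)=637 g(14,8)=273 g(14,10)=77 g(14,12)=13 g(14,14)=1
t=15: g(15,1)=1430 g(15,3)=2002 g(15,5)=1638 g(15,7)=910 g(15,9)=350 g(15,11)=90 g(15,13)=14 g(15,15)=1
t=16: g(16,0)=1430 g(16,2)=3432 g(16,4)=3640 g(16,6)=2548 g(16,8)=1260 g(16,10)=440 g(16,12)=104 g(16,14)=15 g(16,16)=1
t=17: g(17,1)=4862 g(17,3)=7072 g(17,5)=6188 g(17,7)=3808 g(17,9)=1700 g(17,11)=544 g(17,13)=119 g(17,15)=16 g(17,17)=1
t=18: g(18,0)=4862 g(18,2)=11934 g(18,4)=13260 g(18,6)=9996 g(18,8)=5508 g(18,10)=2244 g(18,12)=663 g(18,14)=135 g(18,16)=17 g(18,18)=1
t=19: g(19,1)=16796 g(19,3)=25194 g(19,5)=23256 g(19,7)=15504 g(19,9)=7752 g(19,11)=2907 g(19,13)=798 g(19,15)=152 g(19,17)=18 g(19,19)=1
t=20: g(20,0)=16796 g(20,2)=41990 g(20,4)=48450 g(20,6)=38760 g(20,8)=23256 g(20,10)=10659 g(20,12)=3705 g(20,14)=950 g(20,16)=170 g(20,18)=19 g(20,20)=1
t=21: g(21,1)=58786 g(21,3)=90440 g(21,5)=87210 g(21,7)=62016 g(21,9)=33915 g(21,11)=14364 g(21,13)=4655 g(21,15)=1120 g(21,17)=189 g(21,19)=20 g(21,21)=1
t=22: g(22,0)=58786 g(22,2)=149226 g(22,4)=177650 g(22,6)=149226 g(22,8)=95931 g(22,10)=48279 g(22,12)=19019 g(22,14)=5775 g(22,16)=1309 g(22,18)=209 g(22,20)=21 g(22,22)=1
t=23: g(23,1)=208012 g(23,3)=326876 g(23,5)=326876 g(23,7)=245157 g(23,9)=144210 g(23,11)=67298 g(23,13)=24794 g(23,15)=7084 g(23,17)=1518 g(23,19)=230 g(23,21)=22 g(23,23)=1
t=24: g(24,0)=208012 g(24,2)=534888 g(24,4)=653752 g(24,6)=572033 g(24,8)=389367 g(24,10)=211508 g(24,12)=92092 g(24,14)=31878 g(24,16)=8602 g(24,18)=1748 g(24,20)=252 g(24,22)=23 g(24,24)=1
t=25: g(25,1)=742900 g(25,3)=1188640 g(25,5)=1225785 g(25,7)=961400 g(25,9)=600875 g(25,11)=303600 g(25,13)=123970 g(25,15)=40480 g(25,17)=10350 g(25,19)=2000 g(25,21)=275 g(25,23)=24 g(25,25)=1
t=26: g(26,0)=742900 g(26,2)=1931540 g(26,4)=2414425 g(26,6)=2187185 g(26,8)=1562275 g(26,10)=904475 g(26,12)=427570 g(26,14)=164450 g(26,16)=50830 g(26,18)=12350 g(26,20)=2275 g(26,22)=299 g(26,24)=25 g(26,26)=1
Paths never hitting -1: Σ_s g(26,s) = 10400600
Paths hitting -1: 2^26 - 10400600 = 56708264
P = 56708264/67108864 = 7088533/8388608

Answer: 7088533/8388608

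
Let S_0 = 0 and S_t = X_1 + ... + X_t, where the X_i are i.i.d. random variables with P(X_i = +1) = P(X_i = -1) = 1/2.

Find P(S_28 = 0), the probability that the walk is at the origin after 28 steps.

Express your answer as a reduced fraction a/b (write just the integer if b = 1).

To return to 0 after 28 steps: need exactly 14 steps of +1 and 14 of -1.
Favorable paths: C(28,14) = 40116600
Total paths: 2^28 = 268435456
P = 40116600/268435456 = 5014575/33554432

Answer: 5014575/33554432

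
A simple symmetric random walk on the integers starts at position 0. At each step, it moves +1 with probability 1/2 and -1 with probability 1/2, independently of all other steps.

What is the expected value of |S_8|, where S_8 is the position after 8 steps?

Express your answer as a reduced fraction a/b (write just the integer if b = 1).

S_8 takes values m ≡ 0 (mod 2) with |m| ≤ 8; P(S_8=m) = C(8,(8+m)/2)/2^8.
Total paths: 2^8 = 256
Distribution: P(S=-8)=1/256, P(S=-6)=8/256, P(S=-4)=28/256, P(S=-2)=56/256, P(S=0)=70/256, P(S=2)=56/256, P(S=4)=28/256, P(S=6)=8/256, P(S=8)=1/256
E[|S_8|] = Σ_m |m|·P(S_8=m) = 560/256 = 35/16

Answer: 35/16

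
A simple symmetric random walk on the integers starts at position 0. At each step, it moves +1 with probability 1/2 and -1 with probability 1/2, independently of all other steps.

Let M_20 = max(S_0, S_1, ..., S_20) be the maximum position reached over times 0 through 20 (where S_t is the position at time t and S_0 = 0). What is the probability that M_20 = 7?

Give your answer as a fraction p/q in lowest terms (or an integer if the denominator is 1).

Answer: 4845/131072

Derivation:
Let M_20 = max(S_0,...,S_20). Use the reflection principle: for j ≥ 1, #{paths with M_20 ≥ j} = #{S_20 ≥ j} + #{S_20 ≥ j+1}.
By reflection, #{M_20 ≥ 7} = #{S_20 ≥ 7} + #{S_20 ≥ 8} = 60460 + 60460 = 120920.
#{M_20 ≥ 8} = #{S_20 ≥ 8} + #{S_20 ≥ 9} = 60460 + 21700 = 82160.
#{M_20 = 7} = 120920 - 82160 = 38760.
P(M_20 = 7) = 38760/1048576 = 4845/131072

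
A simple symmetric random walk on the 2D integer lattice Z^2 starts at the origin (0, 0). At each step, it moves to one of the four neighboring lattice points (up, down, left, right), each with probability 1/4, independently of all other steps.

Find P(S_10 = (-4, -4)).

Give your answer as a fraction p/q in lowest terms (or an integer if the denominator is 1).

Let h be the number of horizontal steps (so 10-h are vertical). To end at (-4,-4) need (h-4)/2 right-steps and ((10-h)-4)/2 up-steps.
Sum over h with 4 ≤ h ≤ 6, h ≡ 0 (mod 2), 10-h ≡ 0 (mod 2):
h=4: C(10,4)·C(4,0)·C(6,1) = 210·1·6 = 1260
h=6: C(10,6)·C(6,1)·C(4,0) = 210·6·1 = 1260
Total favorable: 2520
Total paths: 4^10 = 1048576
P = 2520/1048576 = 315/131072

Answer: 315/131072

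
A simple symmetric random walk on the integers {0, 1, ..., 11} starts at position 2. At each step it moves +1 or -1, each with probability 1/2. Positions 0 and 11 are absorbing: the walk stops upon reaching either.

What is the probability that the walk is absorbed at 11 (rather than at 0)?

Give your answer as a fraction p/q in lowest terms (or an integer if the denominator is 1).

Answer: 2/11

Derivation:
Symmetric walk (p = 1/2): the harmonic-function argument gives P(hit 11 before 0 | start at 2) = a/N.
P = 2/11 = 2/11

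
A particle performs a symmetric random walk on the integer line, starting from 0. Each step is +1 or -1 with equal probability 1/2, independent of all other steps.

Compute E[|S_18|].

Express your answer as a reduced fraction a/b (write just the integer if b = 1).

Answer: 109395/32768

Derivation:
S_18 takes values m ≡ 0 (mod 2) with |m| ≤ 18; P(S_18=m) = C(18,(18+m)/2)/2^18.
Total paths: 2^18 = 262144
Distribution: P(S=-18)=1/262144, P(S=-16)=18/262144, P(S=-14)=153/262144, P(S=-12)=816/262144, P(S=-10)=3060/262144, P(S=-8)=8568/262144, P(S=-6)=18564/262144, P(S=-4)=31824/262144, P(S=-2)=43758/262144, P(S=0)=48620/262144, P(S=2)=43758/262144, P(S=4)=31824/262144, P(S=6)=18564/262144, P(S=8)=8568/262144, P(S=10)=3060/262144, P(S=12)=816/262144, P(S=14)=153/262144, P(S=16)=18/262144, P(S=18)=1/262144
E[|S_18|] = Σ_m |m|·P(S_18=m) = 875160/262144 = 109395/32768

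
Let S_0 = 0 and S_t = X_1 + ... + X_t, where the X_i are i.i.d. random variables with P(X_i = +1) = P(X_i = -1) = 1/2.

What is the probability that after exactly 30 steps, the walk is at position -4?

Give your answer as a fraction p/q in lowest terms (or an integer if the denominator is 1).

Answer: 59879925/536870912

Derivation:
To reach position -4 after 30 steps: need 13 steps of +1 and 17 of -1.
Favorable paths: C(30,13) = 119759850
Total paths: 2^30 = 1073741824
P = 119759850/1073741824 = 59879925/536870912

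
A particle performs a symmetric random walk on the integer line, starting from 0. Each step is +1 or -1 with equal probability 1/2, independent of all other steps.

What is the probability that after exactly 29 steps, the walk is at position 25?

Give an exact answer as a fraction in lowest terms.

To reach position 25 after 29 steps: need 27 steps of +1 and 2 of -1.
Favorable paths: C(29,27) = 406
Total paths: 2^29 = 536870912
P = 406/536870912 = 203/268435456

Answer: 203/268435456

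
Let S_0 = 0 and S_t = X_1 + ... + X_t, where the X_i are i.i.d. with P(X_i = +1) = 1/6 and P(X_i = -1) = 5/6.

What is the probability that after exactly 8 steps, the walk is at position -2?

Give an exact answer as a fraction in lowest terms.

Answer: 21875/209952

Derivation:
To reach position -2 after 8 steps: need 3 steps of +1 and 5 steps of -1.
Number of such sequences: C(8,3) = 56
Each has probability (1/6)^3 · (5/6)^5 = 3125/1679616
P = 56 · 3125/1679616 = 21875/209952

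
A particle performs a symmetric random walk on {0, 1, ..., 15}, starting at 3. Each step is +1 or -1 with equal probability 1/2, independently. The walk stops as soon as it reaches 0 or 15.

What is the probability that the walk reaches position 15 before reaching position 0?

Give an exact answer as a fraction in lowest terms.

Answer: 1/5

Derivation:
Symmetric walk (p = 1/2): the harmonic-function argument gives P(hit 15 before 0 | start at 3) = a/N.
P = 3/15 = 1/5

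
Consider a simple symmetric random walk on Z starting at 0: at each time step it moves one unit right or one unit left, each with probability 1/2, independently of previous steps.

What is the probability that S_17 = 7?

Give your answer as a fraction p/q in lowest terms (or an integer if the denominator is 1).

Answer: 1547/32768

Derivation:
To reach position 7 after 17 steps: need 12 steps of +1 and 5 of -1.
Favorable paths: C(17,12) = 6188
Total paths: 2^17 = 131072
P = 6188/131072 = 1547/32768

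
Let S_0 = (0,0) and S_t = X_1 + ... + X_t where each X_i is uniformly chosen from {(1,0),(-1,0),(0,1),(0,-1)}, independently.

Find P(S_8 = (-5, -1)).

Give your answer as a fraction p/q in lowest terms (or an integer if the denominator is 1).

Let h be the number of horizontal steps (so 8-h are vertical). To end at (-5,-1) need (h-5)/2 right-steps and ((8-h)-1)/2 up-steps.
Sum over h with 5 ≤ h ≤ 7, h ≡ 1 (mod 2), 8-h ≡ 1 (mod 2):
h=5: C(8,5)·C(5,0)·C(3,1) = 56·1·3 = 168
h=7: C(8,7)·C(7,1)·C(1,0) = 8·7·1 = 56
Total favorable: 224
Total paths: 4^8 = 65536
P = 224/65536 = 7/2048

Answer: 7/2048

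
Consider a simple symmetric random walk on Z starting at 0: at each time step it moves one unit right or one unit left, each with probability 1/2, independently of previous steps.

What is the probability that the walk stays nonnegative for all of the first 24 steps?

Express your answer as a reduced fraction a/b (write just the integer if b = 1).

Let f(t,s) = #length-t paths at position s with S_1..S_t all ≥ 0.
f(t,s) = f(t-1,s-1) + f(t-1,s+1) for s ≥ 0; f(t,s) = 0 for s < 0.
t=0: f(0,0)=1
t=1: f(1,1)=1
t=2: f(2,0)=1 f(2,2)=1
t=3: f(3,1)=2 f(3,3)=1
t=4: f(4,0)=2 f(4,2)=3 f(4,4)=1
t=5: f(5,1)=5 f(5,3)=4 f(5,5)=1
t=6: f(6,0)=5 f(6,2)=9 f(6,4)=5 f(6,6)=1
t=7: f(7,1)=14 f(7,3)=14 f(7,5)=6 f(7,7)=1
t=8: f(8,0)=14 f(8,2)=28 f(8,4)=20 f(8,6)=7 f(8,8)=1
t=9: f(9,1)=42 f(9,3)=48 f(9,5)=27 f(9,7)=8 f(9,9)=1
t=10: f(10,0)=42 f(10,2)=90 f(10,4)=75 f(10,6)=35 f(10,8)=9 f(10,10)=1
t=11: f(11,1)=132 f(11,3)=165 f(11,5)=110 f(11,7)=44 f(11,9)=10 f(11,11)=1
t=12: f(12,0)=132 f(12,2)=297 f(12,4)=275 f(12,6)=154 f(12,8)=54 f(12,10)=11 f(12,12)=1
t=13: f(13,1)=429 f(13,3)=572 f(13,5)=429 f(13,7)=208 f(13,9)=65 f(13,11)=12 f(13,13)=1
t=14: f(14,0)=429 f(14,2)=1001 f(14,4)=1001 f(14,6)=637 f(14,8)=273 f(14,10)=77 f(14,12)=13 f(14,14)=1
t=15: f(15,1)=1430 f(15,3)=2002 f(15,5)=1638 f(15,7)=910 f(15,9)=350 f(15,11)=90 f(15,13)=14 f(15,15)=1
t=16: f(16,0)=1430 f(16,2)=3432 f(16,4)=3640 f(16,6)=2548 f(16,8)=1260 f(16,10)=440 f(16,12)=104 f(16,14)=15 f(16,16)=1
t=17: f(17,1)=4862 f(17,3)=7072 f(17,5)=6188 f(17,7)=3808 f(17,9)=1700 f(17,11)=544 f(17,13)=119 f(17,15)=16 f(17,17)=1
t=18: f(18,0)=4862 f(18,2)=11934 f(18,4)=13260 f(18,6)=9996 f(18,8)=5508 f(18,10)=2244 f(18,12)=663 f(18,14)=135 f(18,16)=17 f(18,18)=1
t=19: f(19,1)=16796 f(19,3)=25194 f(19,5)=23256 f(19,7)=15504 f(19,9)=7752 f(19,11)=2907 f(19,13)=798 f(19,15)=152 f(19,17)=18 f(19,19)=1
t=20: f(20,0)=16796 f(20,2)=41990 f(20,4)=48450 f(20,6)=38760 f(20,8)=23256 f(20,10)=10659 f(20,12)=3705 f(20,14)=950 f(20,16)=170 f(20,18)=19 f(20,20)=1
t=21: f(21,1)=58786 f(21,3)=90440 f(21,5)=87210 f(21,7)=62016 f(21,9)=33915 f(21,11)=14364 f(21,13)=4655 f(21,15)=1120 f(21,17)=189 f(21,19)=20 f(21,21)=1
t=22: f(22,0)=58786 f(22,2)=149226 f(22,4)=177650 f(22,6)=149226 f(22,8)=95931 f(22,10)=48279 f(22,12)=19019 f(22,14)=5775 f(22,16)=1309 f(22,18)=209 f(22,20)=21 f(22,22)=1
t=23: f(23,1)=208012 f(23,3)=326876 f(23,5)=326876 f(23,7)=245157 f(23,9)=144210 f(23,11)=67298 f(23,13)=24794 f(23,15)=7084 f(23,17)=1518 f(23,19)=230 f(23,21)=22 f(23,23)=1
t=24: f(24,0)=208012 f(24,2)=534888 f(24,4)=653752 f(24,6)=572033 f(24,8)=389367 f(24,10)=211508 f(24,12)=92092 f(24,14)=31878 f(24,16)=8602 f(24,18)=1748 f(24,20)=252 f(24,22)=23 f(24,24)=1
Σ_s f(24,s) = 2704156
P = 2704156/16777216 = 676039/4194304

Answer: 676039/4194304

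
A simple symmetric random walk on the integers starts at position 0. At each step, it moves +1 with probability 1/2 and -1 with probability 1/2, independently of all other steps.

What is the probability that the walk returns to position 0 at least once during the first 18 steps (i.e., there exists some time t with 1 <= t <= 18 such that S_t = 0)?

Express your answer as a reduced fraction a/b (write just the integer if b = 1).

Answer: 53381/65536

Derivation:
Count via complement. Let g(t,s) = #length-t paths at position s with S_1..S_t all ≠ 0.
g(t,s) = g(t-1,s-1) + g(t-1,s+1) for s ≠ 0; g(t,0) = 0.
t=0: g(0,0)=1
t=1: g(1,-1)=1 g(1,1)=1
t=2: g(2,-2)=1 g(2,2)=1
t=3: g(3,-3)=1 g(3,-1)=1 g(3,1)=1 g(3,3)=1
t=4: g(4,-4)=1 g(4,-2)=2 g(4,2)=2 g(4,4)=1
t=5: g(5,-5)=1 g(5,-3)=3 g(5,-1)=2 g(5,1)=2 g(5,3)=3 g(5,5)=1
t=6: g(6,-6)=1 g(6,-4)=4 g(6,-2)=5 g(6,2)=5 g(6,4)=4 g(6,6)=1
t=7: g(7,-7)=1 g(7,-5)=5 g(7,-3)=9 g(7,-1)=5 g(7,1)=5 g(7,3)=9 g(7,5)=5 g(7,7)=1
t=8: g(8,-8)=1 g(8,-6)=6 g(8,-4)=14 g(8,-2)=14 g(8,2)=14 g(8,4)=14 g(8,6)=6 g(8,8)=1
t=9: g(9,-9)=1 g(9,-7)=7 g(9,-5)=20 g(9,-3)=28 g(9,-1)=14 g(9,1)=14 g(9,3)=28 g(9,5)=20 g(9,7)=7 g(9,9)=1
t=10: g(10,-10)=1 g(10,-8)=8 g(10,-6)=27 g(10,-4)=48 g(10,-2)=42 g(10,2)=42 g(10,4)=48 g(10,6)=27 g(10,8)=8 g(10,10)=1
t=11: g(11,-11)=1 g(11,-9)=9 g(11,-7)=35 g(11,-5)=75 g(11,-3)=90 g(11,-1)=42 g(11,1)=42 g(11,3)=90 g(11,5)=75 g(11,7)=35 g(11,9)=9 g(11,11)=1
t=12: g(12,-12)=1 g(12,-10)=10 g(12,-8)=44 g(12,-6)=110 g(12,-4)=165 g(12,-2)=132 g(12,2)=132 g(12,4)=165 g(12,6)=110 g(12,8)=44 g(12,10)=10 g(12,12)=1
t=13: g(13,-13)=1 g(13,-11)=11 g(13,-9)=54 g(13,-7)=154 g(13,-5)=275 g(13,-3)=297 g(13,-1)=132 g(13,1)=132 g(13,3)=297 g(13,5)=275 g(13,7)=154 g(13,9)=54 g(13,11)=11 g(13,13)=1
t=14: g(14,-14)=1 g(14,-12)=12 g(14,-10)=65 g(14,-8)=208 g(14,-6)=429 g(14,-4)=572 g(14,-2)=429 g(14,2)=429 g(14,4)=572 g(14,6)=429 g(14,8)=208 g(14,10)=65 g(14,12)=12 g(14,14)=1
t=15: g(15,-15)=1 g(15,-13)=13 g(15,-11)=77 g(15,-9)=273 g(15,-7)=637 g(15,-5)=1001 g(15,-3)=1001 g(15,-1)=429 g(15,1)=429 g(15,3)=1001 g(15,5)=1001 g(15,7)=637 g(15,9)=273 g(15,11)=77 g(15,13)=13 g(15,15)=1
t=16: g(16,-16)=1 g(16,-14)=14 g(16,-12)=90 g(16,-10)=350 g(16,-8)=910 g(16,-6)=1638 g(16,-4)=2002 g(16,-2)=1430 g(16,2)=1430 g(16,4)=2002 g(16,6)=1638 g(16,8)=910 g(16,10)=350 g(16,12)=90 g(16,14)=14 g(16,16)=1
t=17: g(17,-17)=1 g(17,-15)=15 g(17,-13)=104 g(17,-11)=440 g(17,-9)=1260 g(17,-7)=2548 g(17,-5)=3640 g(17,-3)=3432 g(17,-1)=1430 g(17,1)=1430 g(17,3)=3432 g(17,5)=3640 g(17,7)=2548 g(17,9)=1260 g(17,11)=440 g(17,13)=104 g(17,15)=15 g(17,17)=1
t=18: g(18,-18)=1 g(18,-16)=16 g(18,-14)=119 g(18,-12)=544 g(18,-10)=1700 g(18,-8)=3808 g(18,-6)=6188 g(18,-4)=7072 g(18,-2)=4862 g(18,2)=4862 g(18,4)=7072 g(18,6)=6188 g(18,8)=3808 g(18,10)=1700 g(18,12)=544 g(18,14)=119 g(18,16)=16 g(18,18)=1
Paths never hitting 0: Σ_s g(18,s) = 48620
Paths hitting 0: 2^18 - 48620 = 213524
P = 213524/262144 = 53381/65536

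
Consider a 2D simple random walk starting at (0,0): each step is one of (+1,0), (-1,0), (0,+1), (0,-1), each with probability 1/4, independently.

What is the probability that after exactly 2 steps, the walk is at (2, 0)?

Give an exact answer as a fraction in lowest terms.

Answer: 1/16

Derivation:
Let h be the number of horizontal steps (so 2-h are vertical). To end at (2,0) need (h+2)/2 right-steps and ((2-h)+0)/2 up-steps.
Sum over h with 2 ≤ h ≤ 2, h ≡ 0 (mod 2), 2-h ≡ 0 (mod 2):
h=2: C(2,2)·C(2,2)·C(0,0) = 1·1·1 = 1
Total favorable: 1
Total paths: 4^2 = 16
P = 1/16 = 1/16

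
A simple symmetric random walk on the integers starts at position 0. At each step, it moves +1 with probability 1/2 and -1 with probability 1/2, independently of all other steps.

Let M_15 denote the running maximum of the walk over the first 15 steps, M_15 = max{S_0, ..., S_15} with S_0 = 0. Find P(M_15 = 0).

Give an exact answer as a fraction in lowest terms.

Answer: 6435/32768

Derivation:
Let M_15 = max(S_0,...,S_15). Use the reflection principle: for j ≥ 1, #{paths with M_15 ≥ j} = #{S_15 ≥ j} + #{S_15 ≥ j+1}.
P(M_15 ≥ 0) = 1 since S_0 = 0, so #{M_15 ≥ 0} = 32768.
#{M_15 ≥ 1} = #{S_15 ≥ 1} + #{S_15 ≥ 2} = 16384 + 9949 = 26333.
#{M_15 = 0} = 32768 - 26333 = 6435.
P(M_15 = 0) = 6435/32768 = 6435/32768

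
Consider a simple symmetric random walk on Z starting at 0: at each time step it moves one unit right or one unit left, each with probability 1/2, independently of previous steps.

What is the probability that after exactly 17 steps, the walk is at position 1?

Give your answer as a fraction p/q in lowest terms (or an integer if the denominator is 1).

To reach position 1 after 17 steps: need 9 steps of +1 and 8 of -1.
Favorable paths: C(17,9) = 24310
Total paths: 2^17 = 131072
P = 24310/131072 = 12155/65536

Answer: 12155/65536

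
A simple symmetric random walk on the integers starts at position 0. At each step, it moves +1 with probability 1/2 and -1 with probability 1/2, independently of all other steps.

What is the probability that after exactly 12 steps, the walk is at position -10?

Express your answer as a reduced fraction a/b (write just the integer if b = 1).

Answer: 3/1024

Derivation:
To reach position -10 after 12 steps: need 1 step of +1 and 11 of -1.
Favorable paths: C(12,1) = 12
Total paths: 2^12 = 4096
P = 12/4096 = 3/1024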